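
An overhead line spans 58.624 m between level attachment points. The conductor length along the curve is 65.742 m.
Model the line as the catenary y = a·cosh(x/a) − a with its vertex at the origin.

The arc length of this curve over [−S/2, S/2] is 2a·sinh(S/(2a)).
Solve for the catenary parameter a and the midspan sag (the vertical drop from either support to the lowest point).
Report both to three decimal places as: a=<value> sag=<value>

seed: a₀ = √(S³/(24(L−S))) = √(58.624³/(24·7.118)) = 34.342235
iter 1: u=0.853526  f(a)=+2.638e-01  f'(a)=-4.455e-01  a ← 34.342235 − (+2.638e-01/-4.455e-01) = 34.934383
iter 2: u=0.839059  f(a)=+6.978e-03  f'(a)=-4.222e-01  a ← 34.934383 − (+6.978e-03/-4.222e-01) = 34.950909
iter 3: u=0.838662  f(a)=+5.176e-06  f'(a)=-4.216e-01  a ← 34.950909 − (+5.176e-06/-4.216e-01) = 34.950921
iter 4: u=0.838662  f(a)=+2.842e-12  f'(a)=-4.216e-01  a ← 34.950921 − (+2.842e-12/-4.216e-01) = 34.950921
converged: |Δa| < 1e-12 after 4 iterations
sag = a·(cosh(S/(2a)) − 1) = 34.950921·(cosh(0.838662) − 1) = 13.028966
T_max/T_min = cosh(S/(2a)) = 1.372779

a=34.951 sag=13.029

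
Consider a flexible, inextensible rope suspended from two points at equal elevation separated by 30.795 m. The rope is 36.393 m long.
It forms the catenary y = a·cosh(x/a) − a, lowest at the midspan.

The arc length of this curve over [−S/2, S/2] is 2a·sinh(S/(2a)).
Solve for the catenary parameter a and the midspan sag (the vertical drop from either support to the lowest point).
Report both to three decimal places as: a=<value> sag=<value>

a=15.130 sag=8.535

seed: a₀ = √(S³/(24(L−S))) = √(30.795³/(24·5.598)) = 14.743420
iter 1: u=1.044364  f(a)=+3.133e-01  f'(a)=-8.455e-01  a ← 14.743420 − (+3.133e-01/-8.455e-01) = 15.114008
iter 2: u=1.018757  f(a)=+1.220e-02  f'(a)=-7.808e-01  a ← 15.114008 − (+1.220e-02/-7.808e-01) = 15.129637
iter 3: u=1.017705  f(a)=+2.017e-05  f'(a)=-7.782e-01  a ← 15.129637 − (+2.017e-05/-7.782e-01) = 15.129663
iter 4: u=1.017703  f(a)=+5.529e-11  f'(a)=-7.782e-01  a ← 15.129663 − (+5.529e-11/-7.782e-01) = 15.129663
iter 5: u=1.017703  f(a)=+7.105e-15  f'(a)=-7.782e-01  a ← 15.129663 − (+7.105e-15/-7.782e-01) = 15.129663
converged: |Δa| < 1e-12 after 5 iterations
sag = a·(cosh(S/(2a)) − 1) = 15.129663·(cosh(1.017703) − 1) = 8.535064
T_max/T_min = cosh(S/(2a)) = 1.564128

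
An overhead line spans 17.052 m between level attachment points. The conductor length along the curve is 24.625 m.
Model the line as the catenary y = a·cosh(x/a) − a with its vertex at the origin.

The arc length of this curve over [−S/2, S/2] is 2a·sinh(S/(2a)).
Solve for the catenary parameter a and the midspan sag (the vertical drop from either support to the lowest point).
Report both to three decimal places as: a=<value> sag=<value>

a=5.541 sag=7.961

seed: a₀ = √(S³/(24(L−S))) = √(17.052³/(24·7.573)) = 5.223040
iter 1: u=1.632383  f(a)=+1.075e+00  f'(a)=-3.750e+00  a ← 5.223040 − (+1.075e+00/-3.750e+00) = 5.509832
iter 2: u=1.547416  f(a)=+9.493e-02  f'(a)=-3.115e+00  a ← 5.509832 − (+9.493e-02/-3.115e+00) = 5.540311
iter 3: u=1.538903  f(a)=+8.979e-04  f'(a)=-3.056e+00  a ← 5.540311 − (+8.979e-04/-3.056e+00) = 5.540605
iter 4: u=1.538821  f(a)=+8.201e-08  f'(a)=-3.055e+00  a ← 5.540605 − (+8.201e-08/-3.055e+00) = 5.540605
iter 5: u=1.538821  f(a)=+0.000e+00  f'(a)=-3.055e+00  a ← 5.540605 − (+0.000e+00/-3.055e+00) = 5.540605
converged: |Δa| < 1e-12 after 5 iterations
sag = a·(cosh(S/(2a)) − 1) = 5.540605·(cosh(1.538821) − 1) = 7.961097
T_max/T_min = cosh(S/(2a)) = 2.436864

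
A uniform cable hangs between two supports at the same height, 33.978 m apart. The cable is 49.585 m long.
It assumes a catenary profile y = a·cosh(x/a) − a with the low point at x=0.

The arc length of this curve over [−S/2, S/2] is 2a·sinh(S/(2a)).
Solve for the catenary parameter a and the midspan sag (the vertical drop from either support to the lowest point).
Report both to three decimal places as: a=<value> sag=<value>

seed: a₀ = √(S³/(24(L−S))) = √(33.978³/(24·15.607)) = 10.233669
iter 1: u=1.660108  f(a)=+2.297e+00  f'(a)=-3.978e+00  a ← 10.233669 − (+2.297e+00/-3.978e+00) = 10.811189
iter 2: u=1.571428  f(a)=+2.088e-01  f'(a)=-3.285e+00  a ← 10.811189 − (+2.088e-01/-3.285e+00) = 10.874758
iter 3: u=1.562242  f(a)=+2.106e-03  f'(a)=-3.219e+00  a ← 10.874758 − (+2.106e-03/-3.219e+00) = 10.875412
iter 4: u=1.562148  f(a)=+2.190e-07  f'(a)=-3.218e+00  a ← 10.875412 − (+2.190e-07/-3.218e+00) = 10.875412
iter 5: u=1.562148  f(a)=+0.000e+00  f'(a)=-3.218e+00  a ← 10.875412 − (+0.000e+00/-3.218e+00) = 10.875412
converged: |Δa| < 1e-12 after 5 iterations
sag = a·(cosh(S/(2a)) − 1) = 10.875412·(cosh(1.562148) − 1) = 16.197501
T_max/T_min = cosh(S/(2a)) = 2.489369

a=10.875 sag=16.198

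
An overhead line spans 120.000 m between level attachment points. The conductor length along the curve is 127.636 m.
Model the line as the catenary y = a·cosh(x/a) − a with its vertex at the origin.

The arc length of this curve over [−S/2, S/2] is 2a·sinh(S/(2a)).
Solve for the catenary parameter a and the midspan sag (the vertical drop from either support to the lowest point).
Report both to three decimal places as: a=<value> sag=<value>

a=98.017 sag=18.945

seed: a₀ = √(S³/(24(L−S))) = √(120.000³/(24·7.636)) = 97.103143
iter 1: u=0.617900  f(a)=+1.471e-01  f'(a)=-1.634e-01  a ← 97.103143 − (+1.471e-01/-1.634e-01) = 98.003611
iter 2: u=0.612222  f(a)=+2.071e-03  f'(a)=-1.588e-01  a ← 98.003611 − (+2.071e-03/-1.588e-01) = 98.016655
iter 3: u=0.612141  f(a)=+4.237e-07  f'(a)=-1.587e-01  a ← 98.016655 − (+4.237e-07/-1.587e-01) = 98.016658
iter 4: u=0.612141  f(a)=+4.263e-14  f'(a)=-1.587e-01  a ← 98.016658 − (+4.263e-14/-1.587e-01) = 98.016658
converged: |Δa| < 1e-12 after 4 iterations
sag = a·(cosh(S/(2a)) − 1) = 98.016658·(cosh(0.612141) − 1) = 18.944884
T_max/T_min = cosh(S/(2a)) = 1.193282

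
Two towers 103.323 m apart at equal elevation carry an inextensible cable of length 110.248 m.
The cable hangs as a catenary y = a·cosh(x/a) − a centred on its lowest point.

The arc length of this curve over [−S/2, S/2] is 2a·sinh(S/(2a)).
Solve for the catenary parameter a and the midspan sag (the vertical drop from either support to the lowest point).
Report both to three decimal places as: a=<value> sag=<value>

seed: a₀ = √(S³/(24(L−S))) = √(103.323³/(24·6.925)) = 81.466677
iter 1: u=0.634143  f(a)=+1.406e-01  f'(a)=-1.769e-01  a ← 81.466677 − (+1.406e-01/-1.769e-01) = 82.261170
iter 2: u=0.628018  f(a)=+2.083e-03  f'(a)=-1.717e-01  a ← 82.261170 − (+2.083e-03/-1.717e-01) = 82.273299
iter 3: u=0.627925  f(a)=+4.726e-07  f'(a)=-1.717e-01  a ← 82.273299 − (+4.726e-07/-1.717e-01) = 82.273302
iter 4: u=0.627925  f(a)=+1.421e-14  f'(a)=-1.717e-01  a ← 82.273302 − (+1.421e-14/-1.717e-01) = 82.273302
converged: |Δa| < 1e-12 after 4 iterations
sag = a·(cosh(S/(2a)) − 1) = 82.273302·(cosh(0.627925) − 1) = 16.759781
T_max/T_min = cosh(S/(2a)) = 1.203709

a=82.273 sag=16.760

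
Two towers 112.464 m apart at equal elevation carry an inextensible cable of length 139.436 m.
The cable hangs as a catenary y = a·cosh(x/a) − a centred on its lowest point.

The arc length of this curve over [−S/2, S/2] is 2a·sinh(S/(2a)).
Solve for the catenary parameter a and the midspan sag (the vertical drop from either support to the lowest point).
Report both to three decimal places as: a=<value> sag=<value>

seed: a₀ = √(S³/(24(L−S))) = √(112.464³/(24·26.972)) = 46.876815
iter 1: u=1.199570  f(a)=+2.008e+00  f'(a)=-1.325e+00  a ← 46.876815 − (+2.008e+00/-1.325e+00) = 48.392501
iter 2: u=1.161998  f(a)=+1.015e-01  f'(a)=-1.194e+00  a ← 48.392501 − (+1.015e-01/-1.194e+00) = 48.477515
iter 3: u=1.159960  f(a)=+2.900e-04  f'(a)=-1.187e+00  a ← 48.477515 − (+2.900e-04/-1.187e+00) = 48.477759
iter 4: u=1.159955  f(a)=+2.381e-09  f'(a)=-1.187e+00  a ← 48.477759 − (+2.381e-09/-1.187e+00) = 48.477759
iter 5: u=1.159955  f(a)=+2.842e-14  f'(a)=-1.187e+00  a ← 48.477759 − (+2.842e-14/-1.187e+00) = 48.477759
converged: |Δa| < 1e-12 after 5 iterations
sag = a·(cosh(S/(2a)) − 1) = 48.477759·(cosh(1.159955) − 1) = 36.438038
T_max/T_min = cosh(S/(2a)) = 1.751644

a=48.478 sag=36.438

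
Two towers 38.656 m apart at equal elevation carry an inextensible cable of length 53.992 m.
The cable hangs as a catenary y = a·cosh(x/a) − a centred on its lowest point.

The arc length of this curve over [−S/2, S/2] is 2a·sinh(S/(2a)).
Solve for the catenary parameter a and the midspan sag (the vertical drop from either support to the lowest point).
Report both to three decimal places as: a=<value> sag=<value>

a=13.214 sag=16.843

seed: a₀ = √(S³/(24(L−S))) = √(38.656³/(24·15.336)) = 12.527479
iter 1: u=1.542848  f(a)=+1.932e+00  f'(a)=-3.083e+00  a ← 12.527479 − (+1.932e+00/-3.083e+00) = 13.154218
iter 2: u=1.469339  f(a)=+1.545e-01  f'(a)=-2.608e+00  a ← 13.154218 − (+1.545e-01/-2.608e+00) = 13.213445
iter 3: u=1.462752  f(a)=+1.177e-03  f'(a)=-2.568e+00  a ← 13.213445 − (+1.177e-03/-2.568e+00) = 13.213904
iter 4: u=1.462702  f(a)=+6.944e-08  f'(a)=-2.568e+00  a ← 13.213904 − (+6.944e-08/-2.568e+00) = 13.213904
iter 5: u=1.462702  f(a)=+7.105e-15  f'(a)=-2.568e+00  a ← 13.213904 − (+7.105e-15/-2.568e+00) = 13.213904
converged: |Δa| < 1e-12 after 5 iterations
sag = a·(cosh(S/(2a)) − 1) = 13.213904·(cosh(1.462702) − 1) = 16.842564
T_max/T_min = cosh(S/(2a)) = 2.274609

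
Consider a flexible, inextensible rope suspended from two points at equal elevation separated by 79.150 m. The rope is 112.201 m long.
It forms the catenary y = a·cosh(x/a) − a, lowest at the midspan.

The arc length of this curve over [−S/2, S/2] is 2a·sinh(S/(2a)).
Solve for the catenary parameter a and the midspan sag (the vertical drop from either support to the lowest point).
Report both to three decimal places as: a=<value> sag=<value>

seed: a₀ = √(S³/(24(L−S))) = √(79.150³/(24·33.051)) = 25.002213
iter 1: u=1.582860  f(a)=+4.396e+00  f'(a)=-3.368e+00  a ← 25.002213 − (+4.396e+00/-3.368e+00) = 26.307350
iter 2: u=1.504332  f(a)=+3.677e-01  f'(a)=-2.826e+00  a ← 26.307350 − (+3.677e-01/-2.826e+00) = 26.437437
iter 3: u=1.496930  f(a)=+3.091e-03  f'(a)=-2.779e+00  a ← 26.437437 − (+3.091e-03/-2.779e+00) = 26.438549
iter 4: u=1.496867  f(a)=+2.225e-07  f'(a)=-2.779e+00  a ← 26.438549 − (+2.225e-07/-2.779e+00) = 26.438549
iter 5: u=1.496867  f(a)=-1.421e-14  f'(a)=-2.779e+00  a ← 26.438549 − (-1.421e-14/-2.779e+00) = 26.438549
converged: |Δa| < 1e-12 after 5 iterations
sag = a·(cosh(S/(2a)) − 1) = 26.438549·(cosh(1.496867) − 1) = 35.579698
T_max/T_min = cosh(S/(2a)) = 2.345751

a=26.439 sag=35.580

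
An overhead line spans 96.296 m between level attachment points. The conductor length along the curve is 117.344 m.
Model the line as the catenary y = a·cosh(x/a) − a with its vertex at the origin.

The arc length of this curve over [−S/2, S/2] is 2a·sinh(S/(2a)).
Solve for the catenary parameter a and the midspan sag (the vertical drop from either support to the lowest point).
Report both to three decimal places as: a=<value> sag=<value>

seed: a₀ = √(S³/(24(L−S))) = √(96.296³/(24·21.048)) = 42.043739
iter 1: u=1.145188  f(a)=+1.424e+00  f'(a)=-1.139e+00  a ← 42.043739 − (+1.424e+00/-1.139e+00) = 43.294179
iter 2: u=1.112113  f(a)=+6.600e-02  f'(a)=-1.036e+00  a ← 43.294179 − (+6.600e-02/-1.036e+00) = 43.357917
iter 3: u=1.110478  f(a)=+1.570e-04  f'(a)=-1.031e+00  a ← 43.357917 − (+1.570e-04/-1.031e+00) = 43.358069
iter 4: u=1.110474  f(a)=+8.935e-10  f'(a)=-1.031e+00  a ← 43.358069 − (+8.935e-10/-1.031e+00) = 43.358069
iter 5: u=1.110474  f(a)=+1.421e-14  f'(a)=-1.031e+00  a ← 43.358069 − (+1.421e-14/-1.031e+00) = 43.358069
converged: |Δa| < 1e-12 after 5 iterations
sag = a·(cosh(S/(2a)) − 1) = 43.358069·(cosh(1.110474) − 1) = 29.596203
T_max/T_min = cosh(S/(2a)) = 1.682600

a=43.358 sag=29.596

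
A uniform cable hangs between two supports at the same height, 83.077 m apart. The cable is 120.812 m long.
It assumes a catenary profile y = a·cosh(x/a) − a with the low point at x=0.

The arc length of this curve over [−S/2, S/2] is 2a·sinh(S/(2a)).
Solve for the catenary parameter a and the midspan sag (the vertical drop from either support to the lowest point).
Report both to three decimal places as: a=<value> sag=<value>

a=26.724 sag=39.330

seed: a₀ = √(S³/(24(L−S))) = √(83.077³/(24·37.735)) = 25.161899
iter 1: u=1.650849  f(a)=+5.489e+00  f'(a)=-3.901e+00  a ← 25.161899 − (+5.489e+00/-3.901e+00) = 26.569043
iter 2: u=1.563417  f(a)=+4.941e-01  f'(a)=-3.227e+00  a ← 26.569043 − (+4.941e-01/-3.227e+00) = 26.722136
iter 3: u=1.554460  f(a)=+4.878e-03  f'(a)=-3.164e+00  a ← 26.722136 − (+4.878e-03/-3.164e+00) = 26.723678
iter 4: u=1.554371  f(a)=+4.859e-07  f'(a)=-3.163e+00  a ← 26.723678 − (+4.859e-07/-3.163e+00) = 26.723679
iter 5: u=1.554371  f(a)=+1.421e-14  f'(a)=-3.163e+00  a ← 26.723679 − (+1.421e-14/-3.163e+00) = 26.723679
converged: |Δa| < 1e-12 after 5 iterations
sag = a·(cosh(S/(2a)) − 1) = 26.723679·(cosh(1.554371) − 1) = 39.329632
T_max/T_min = cosh(S/(2a)) = 2.471715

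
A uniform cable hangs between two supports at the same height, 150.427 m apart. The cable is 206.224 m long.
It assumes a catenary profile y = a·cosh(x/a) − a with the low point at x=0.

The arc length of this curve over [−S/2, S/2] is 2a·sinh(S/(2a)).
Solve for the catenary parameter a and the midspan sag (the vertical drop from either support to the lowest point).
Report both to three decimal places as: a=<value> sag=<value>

seed: a₀ = √(S³/(24(L−S))) = √(150.427³/(24·55.797)) = 50.417075
iter 1: u=1.491826  f(a)=+6.548e+00  f'(a)=-2.747e+00  a ← 50.417075 − (+6.548e+00/-2.747e+00) = 52.801029
iter 2: u=1.424470  f(a)=+4.931e-01  f'(a)=-2.347e+00  a ← 52.801029 − (+4.931e-01/-2.347e+00) = 53.011095
iter 3: u=1.418826  f(a)=+3.299e-03  f'(a)=-2.316e+00  a ← 53.011095 − (+3.299e-03/-2.316e+00) = 53.012519
iter 4: u=1.418788  f(a)=+1.499e-07  f'(a)=-2.316e+00  a ← 53.012519 − (+1.499e-07/-2.316e+00) = 53.012519
iter 5: u=1.418788  f(a)=+0.000e+00  f'(a)=-2.316e+00  a ← 53.012519 − (+0.000e+00/-2.316e+00) = 53.012519
converged: |Δa| < 1e-12 after 5 iterations
sag = a·(cosh(S/(2a)) − 1) = 53.012519·(cosh(1.418788) − 1) = 62.928896
T_max/T_min = cosh(S/(2a)) = 2.187057

a=53.013 sag=62.929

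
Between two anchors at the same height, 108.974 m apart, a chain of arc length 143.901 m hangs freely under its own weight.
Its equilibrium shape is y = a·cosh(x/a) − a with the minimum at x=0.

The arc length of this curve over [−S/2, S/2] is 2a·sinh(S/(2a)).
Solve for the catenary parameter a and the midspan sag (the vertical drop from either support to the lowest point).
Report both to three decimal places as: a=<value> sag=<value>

seed: a₀ = √(S³/(24(L−S))) = √(108.974³/(24·34.927)) = 39.291452
iter 1: u=1.386739  f(a)=+3.516e+00  f'(a)=-2.144e+00  a ← 39.291452 − (+3.516e+00/-2.144e+00) = 40.931447
iter 2: u=1.331177  f(a)=+2.321e-01  f'(a)=-1.869e+00  a ← 40.931447 − (+2.321e-01/-1.869e+00) = 41.055617
iter 3: u=1.327151  f(a)=+1.170e-03  f'(a)=-1.851e+00  a ← 41.055617 − (+1.170e-03/-1.851e+00) = 41.056249
iter 4: u=1.327130  f(a)=+3.004e-08  f'(a)=-1.851e+00  a ← 41.056249 − (+3.004e-08/-1.851e+00) = 41.056249
iter 5: u=1.327130  f(a)=+0.000e+00  f'(a)=-1.851e+00  a ← 41.056249 − (+0.000e+00/-1.851e+00) = 41.056249
converged: |Δa| < 1e-12 after 5 iterations
sag = a·(cosh(S/(2a)) − 1) = 41.056249·(cosh(1.327130) − 1) = 41.783898
T_max/T_min = cosh(S/(2a)) = 2.017723

a=41.056 sag=41.784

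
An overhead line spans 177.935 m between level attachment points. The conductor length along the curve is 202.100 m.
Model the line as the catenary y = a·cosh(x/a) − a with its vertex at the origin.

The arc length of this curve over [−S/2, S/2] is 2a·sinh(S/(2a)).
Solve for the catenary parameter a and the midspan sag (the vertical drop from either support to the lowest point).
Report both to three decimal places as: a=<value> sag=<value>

seed: a₀ = √(S³/(24(L−S))) = √(177.935³/(24·24.165)) = 98.558266
iter 1: u=0.902689  f(a)=+1.004e+00  f'(a)=-5.315e-01  a ← 98.558266 − (+1.004e+00/-5.315e-01) = 100.446966
iter 2: u=0.885716  f(a)=+2.958e-02  f'(a)=-5.006e-01  a ← 100.446966 − (+2.958e-02/-5.006e-01) = 100.506060
iter 3: u=0.885195  f(a)=+2.742e-05  f'(a)=-4.997e-01  a ← 100.506060 − (+2.742e-05/-4.997e-01) = 100.506115
iter 4: u=0.885195  f(a)=+2.365e-11  f'(a)=-4.997e-01  a ← 100.506115 − (+2.365e-11/-4.997e-01) = 100.506115
converged: |Δa| < 1e-12 after 4 iterations
sag = a·(cosh(S/(2a)) − 1) = 100.506115·(cosh(0.885195) − 1) = 42.016100
T_max/T_min = cosh(S/(2a)) = 1.418045

a=100.506 sag=42.016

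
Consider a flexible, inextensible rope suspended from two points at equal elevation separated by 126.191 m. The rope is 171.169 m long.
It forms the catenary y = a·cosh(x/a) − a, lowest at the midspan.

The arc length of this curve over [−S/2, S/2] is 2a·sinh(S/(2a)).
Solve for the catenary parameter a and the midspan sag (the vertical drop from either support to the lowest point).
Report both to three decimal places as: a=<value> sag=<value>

seed: a₀ = √(S³/(24(L−S))) = √(126.191³/(24·44.978)) = 43.145637
iter 1: u=1.462384  f(a)=+5.062e+00  f'(a)=-2.566e+00  a ← 43.145637 − (+5.062e+00/-2.566e+00) = 45.118056
iter 2: u=1.398453  f(a)=+3.678e-01  f'(a)=-2.206e+00  a ← 45.118056 − (+3.678e-01/-2.206e+00) = 45.284806
iter 3: u=1.393304  f(a)=+2.278e-03  f'(a)=-2.178e+00  a ← 45.284806 − (+2.278e-03/-2.178e+00) = 45.285852
iter 4: u=1.393272  f(a)=+8.861e-08  f'(a)=-2.178e+00  a ← 45.285852 − (+8.861e-08/-2.178e+00) = 45.285852
iter 5: u=1.393272  f(a)=-2.842e-14  f'(a)=-2.178e+00  a ← 45.285852 − (-2.842e-14/-2.178e+00) = 45.285852
converged: |Δa| < 1e-12 after 5 iterations
sag = a·(cosh(S/(2a)) − 1) = 45.285852·(cosh(1.393272) − 1) = 51.541391
T_max/T_min = cosh(S/(2a)) = 2.138135

a=45.286 sag=51.541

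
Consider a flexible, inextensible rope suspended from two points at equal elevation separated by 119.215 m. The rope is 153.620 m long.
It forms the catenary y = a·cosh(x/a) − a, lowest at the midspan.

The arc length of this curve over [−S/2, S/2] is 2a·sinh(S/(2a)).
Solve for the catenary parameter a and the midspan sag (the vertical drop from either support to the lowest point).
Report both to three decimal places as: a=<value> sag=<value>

a=47.142 sag=42.981

seed: a₀ = √(S³/(24(L−S))) = √(119.215³/(24·34.405)) = 45.298097
iter 1: u=1.315894  f(a)=+3.105e+00  f'(a)=-1.799e+00  a ← 45.298097 − (+3.105e+00/-1.799e+00) = 47.023921
iter 2: u=1.267600  f(a)=+1.862e-01  f'(a)=-1.589e+00  a ← 47.023921 − (+1.862e-01/-1.589e+00) = 47.141132
iter 3: u=1.264448  f(a)=+7.649e-04  f'(a)=-1.576e+00  a ← 47.141132 − (+7.649e-04/-1.576e+00) = 47.141617
iter 4: u=1.264435  f(a)=+1.302e-08  f'(a)=-1.576e+00  a ← 47.141617 − (+1.302e-08/-1.576e+00) = 47.141617
iter 5: u=1.264435  f(a)=+0.000e+00  f'(a)=-1.576e+00  a ← 47.141617 − (+0.000e+00/-1.576e+00) = 47.141617
converged: |Δa| < 1e-12 after 5 iterations
sag = a·(cosh(S/(2a)) − 1) = 47.141617·(cosh(1.264435) − 1) = 42.981122
T_max/T_min = cosh(S/(2a)) = 1.911745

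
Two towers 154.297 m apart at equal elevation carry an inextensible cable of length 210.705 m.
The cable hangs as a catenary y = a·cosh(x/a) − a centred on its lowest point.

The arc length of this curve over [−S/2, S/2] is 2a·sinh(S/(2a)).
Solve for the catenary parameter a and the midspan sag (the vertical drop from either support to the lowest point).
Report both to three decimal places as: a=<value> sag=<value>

a=54.736 sag=63.987

seed: a₀ = √(S³/(24(L−S))) = √(154.297³/(24·56.408)) = 52.090707
iter 1: u=1.481042  f(a)=+6.520e+00  f'(a)=-2.680e+00  a ← 52.090707 − (+6.520e+00/-2.680e+00) = 54.523788
iter 2: u=1.414951  f(a)=+4.846e-01  f'(a)=-2.295e+00  a ← 54.523788 − (+4.846e-01/-2.295e+00) = 54.734973
iter 3: u=1.409492  f(a)=+3.153e-03  f'(a)=-2.265e+00  a ← 54.734973 − (+3.153e-03/-2.265e+00) = 54.736365
iter 4: u=1.409456  f(a)=+1.354e-07  f'(a)=-2.265e+00  a ← 54.736365 − (+1.354e-07/-2.265e+00) = 54.736365
iter 5: u=1.409456  f(a)=+0.000e+00  f'(a)=-2.265e+00  a ← 54.736365 − (+0.000e+00/-2.265e+00) = 54.736365
converged: |Δa| < 1e-12 after 5 iterations
sag = a·(cosh(S/(2a)) − 1) = 54.736365·(cosh(1.409456) − 1) = 63.986922
T_max/T_min = cosh(S/(2a)) = 2.169002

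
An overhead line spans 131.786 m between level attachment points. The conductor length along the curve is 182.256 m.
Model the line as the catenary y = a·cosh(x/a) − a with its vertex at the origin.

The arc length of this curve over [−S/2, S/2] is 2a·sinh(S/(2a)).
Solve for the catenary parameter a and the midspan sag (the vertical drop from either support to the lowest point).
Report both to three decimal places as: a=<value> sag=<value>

seed: a₀ = √(S³/(24(L−S))) = √(131.786³/(24·50.470)) = 43.469199
iter 1: u=1.515855  f(a)=+6.126e+00  f'(a)=-2.901e+00  a ← 43.469199 − (+6.126e+00/-2.901e+00) = 45.580647
iter 2: u=1.445635  f(a)=+4.746e-01  f'(a)=-2.468e+00  a ← 45.580647 − (+4.746e-01/-2.468e+00) = 45.772987
iter 3: u=1.439561  f(a)=+3.378e-03  f'(a)=-2.433e+00  a ← 45.772987 − (+3.378e-03/-2.433e+00) = 45.774375
iter 4: u=1.439517  f(a)=+1.738e-07  f'(a)=-2.432e+00  a ← 45.774375 − (+1.738e-07/-2.432e+00) = 45.774375
iter 5: u=1.439517  f(a)=+0.000e+00  f'(a)=-2.432e+00  a ← 45.774375 − (+0.000e+00/-2.432e+00) = 45.774375
converged: |Δa| < 1e-12 after 5 iterations
sag = a·(cosh(S/(2a)) − 1) = 45.774375·(cosh(1.439517) − 1) = 56.204082
T_max/T_min = cosh(S/(2a)) = 2.227850

a=45.774 sag=56.204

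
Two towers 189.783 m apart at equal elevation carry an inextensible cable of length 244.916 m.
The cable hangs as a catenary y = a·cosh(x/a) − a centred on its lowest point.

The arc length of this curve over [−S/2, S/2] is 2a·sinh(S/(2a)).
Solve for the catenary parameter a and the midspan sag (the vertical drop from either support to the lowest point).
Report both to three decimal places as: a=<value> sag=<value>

a=74.818 sag=68.687

seed: a₀ = √(S³/(24(L−S))) = √(189.783³/(24·55.133)) = 71.874449
iter 1: u=1.320240  f(a)=+5.009e+00  f'(a)=-1.819e+00  a ← 71.874449 − (+5.009e+00/-1.819e+00) = 74.628675
iter 2: u=1.271515  f(a)=+3.023e-01  f'(a)=-1.605e+00  a ← 74.628675 − (+3.023e-01/-1.605e+00) = 74.817012
iter 3: u=1.268314  f(a)=+1.258e-03  f'(a)=-1.592e+00  a ← 74.817012 − (+1.258e-03/-1.592e+00) = 74.817802
iter 4: u=1.268301  f(a)=+2.197e-08  f'(a)=-1.592e+00  a ← 74.817802 − (+2.197e-08/-1.592e+00) = 74.817802
iter 5: u=1.268301  f(a)=+0.000e+00  f'(a)=-1.592e+00  a ← 74.817802 − (+0.000e+00/-1.592e+00) = 74.817802
converged: |Δa| < 1e-12 after 5 iterations
sag = a·(cosh(S/(2a)) − 1) = 74.817802·(cosh(1.268301) − 1) = 68.687129
T_max/T_min = cosh(S/(2a)) = 1.918059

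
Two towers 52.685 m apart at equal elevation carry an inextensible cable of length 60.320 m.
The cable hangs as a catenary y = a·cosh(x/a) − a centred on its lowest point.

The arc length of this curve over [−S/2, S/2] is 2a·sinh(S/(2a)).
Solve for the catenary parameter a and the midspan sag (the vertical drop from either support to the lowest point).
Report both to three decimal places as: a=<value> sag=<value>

a=28.845 sag=12.888

seed: a₀ = √(S³/(24(L−S))) = √(52.685³/(24·7.635)) = 28.250122
iter 1: u=0.932474  f(a)=+3.389e-01  f'(a)=-5.890e-01  a ← 28.250122 − (+3.389e-01/-5.890e-01) = 28.825477
iter 2: u=0.913862  f(a)=+1.063e-02  f'(a)=-5.526e-01  a ← 28.825477 − (+1.063e-02/-5.526e-01) = 28.844713
iter 3: u=0.913252  f(a)=+1.121e-05  f'(a)=-5.514e-01  a ← 28.844713 − (+1.121e-05/-5.514e-01) = 28.844733
iter 4: u=0.913252  f(a)=+1.248e-11  f'(a)=-5.514e-01  a ← 28.844733 − (+1.248e-11/-5.514e-01) = 28.844733
converged: |Δa| < 1e-12 after 4 iterations
sag = a·(cosh(S/(2a)) − 1) = 28.844733·(cosh(0.913252) − 1) = 12.888278
T_max/T_min = cosh(S/(2a)) = 1.446816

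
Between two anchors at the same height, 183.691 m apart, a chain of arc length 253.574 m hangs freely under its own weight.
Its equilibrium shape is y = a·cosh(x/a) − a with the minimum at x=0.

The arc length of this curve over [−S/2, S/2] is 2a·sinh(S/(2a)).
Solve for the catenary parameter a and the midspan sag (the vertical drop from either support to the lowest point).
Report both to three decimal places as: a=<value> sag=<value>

a=63.995 sag=78.027

seed: a₀ = √(S³/(24(L−S))) = √(183.691³/(24·69.883)) = 60.791159
iter 1: u=1.510836  f(a)=+8.423e+00  f'(a)=-2.869e+00  a ← 60.791159 − (+8.423e+00/-2.869e+00) = 63.727597
iter 2: u=1.441220  f(a)=+6.488e-01  f'(a)=-2.442e+00  a ← 63.727597 − (+6.488e-01/-2.442e+00) = 63.993249
iter 3: u=1.435237  f(a)=+4.559e-03  f'(a)=-2.408e+00  a ← 63.993249 − (+4.559e-03/-2.408e+00) = 63.995142
iter 4: u=1.435195  f(a)=+2.286e-07  f'(a)=-2.408e+00  a ← 63.995142 − (+2.286e-07/-2.408e+00) = 63.995143
iter 5: u=1.435195  f(a)=-5.684e-14  f'(a)=-2.408e+00  a ← 63.995143 − (-5.684e-14/-2.408e+00) = 63.995143
converged: |Δa| < 1e-12 after 5 iterations
sag = a·(cosh(S/(2a)) − 1) = 63.995143·(cosh(1.435195) − 1) = 78.027115
T_max/T_min = cosh(S/(2a)) = 2.219266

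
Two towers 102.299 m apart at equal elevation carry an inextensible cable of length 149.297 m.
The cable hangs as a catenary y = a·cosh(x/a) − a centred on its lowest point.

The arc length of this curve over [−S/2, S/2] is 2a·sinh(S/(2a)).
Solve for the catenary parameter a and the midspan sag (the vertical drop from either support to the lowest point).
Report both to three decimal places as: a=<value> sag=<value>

a=32.740 sag=48.773

seed: a₀ = √(S³/(24(L−S))) = √(102.299³/(24·46.998)) = 30.807877
iter 1: u=1.660273  f(a)=+6.919e+00  f'(a)=-3.979e+00  a ← 30.807877 − (+6.919e+00/-3.979e+00) = 32.546746
iter 2: u=1.571570  f(a)=+6.290e-01  f'(a)=-3.286e+00  a ← 32.546746 − (+6.290e-01/-3.286e+00) = 32.738188
iter 3: u=1.562380  f(a)=+6.347e-03  f'(a)=-3.220e+00  a ← 32.738188 − (+6.347e-03/-3.220e+00) = 32.740159
iter 4: u=1.562286  f(a)=+6.606e-07  f'(a)=-3.219e+00  a ← 32.740159 − (+6.606e-07/-3.219e+00) = 32.740159
iter 5: u=1.562286  f(a)=+0.000e+00  f'(a)=-3.219e+00  a ← 32.740159 − (+0.000e+00/-3.219e+00) = 32.740159
converged: |Δa| < 1e-12 after 5 iterations
sag = a·(cosh(S/(2a)) − 1) = 32.740159·(cosh(1.562286) − 1) = 48.772518
T_max/T_min = cosh(S/(2a)) = 2.489685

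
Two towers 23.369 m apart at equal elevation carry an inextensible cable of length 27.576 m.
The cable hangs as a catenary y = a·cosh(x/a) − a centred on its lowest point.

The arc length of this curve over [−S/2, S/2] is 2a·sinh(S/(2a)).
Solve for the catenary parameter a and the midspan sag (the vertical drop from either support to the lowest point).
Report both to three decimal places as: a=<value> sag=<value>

seed: a₀ = √(S³/(24(L−S))) = √(23.369³/(24·4.207)) = 11.242640
iter 1: u=1.039302  f(a)=+2.331e-01  f'(a)=-8.324e-01  a ← 11.242640 − (+2.331e-01/-8.324e-01) = 11.522716
iter 2: u=1.014040  f(a)=+8.996e-03  f'(a)=-7.693e-01  a ← 11.522716 − (+8.996e-03/-7.693e-01) = 11.534411
iter 3: u=1.013012  f(a)=+1.459e-05  f'(a)=-7.668e-01  a ← 11.534411 − (+1.459e-05/-7.668e-01) = 11.534430
iter 4: u=1.013011  f(a)=+3.848e-11  f'(a)=-7.668e-01  a ← 11.534430 − (+3.848e-11/-7.668e-01) = 11.534430
iter 5: u=1.013011  f(a)=+0.000e+00  f'(a)=-7.668e-01  a ← 11.534430 − (+0.000e+00/-7.668e-01) = 11.534430
converged: |Δa| < 1e-12 after 5 iterations
sag = a·(cosh(S/(2a)) − 1) = 11.534430·(cosh(1.013011) − 1) = 6.442000
T_max/T_min = cosh(S/(2a)) = 1.558502

a=11.534 sag=6.442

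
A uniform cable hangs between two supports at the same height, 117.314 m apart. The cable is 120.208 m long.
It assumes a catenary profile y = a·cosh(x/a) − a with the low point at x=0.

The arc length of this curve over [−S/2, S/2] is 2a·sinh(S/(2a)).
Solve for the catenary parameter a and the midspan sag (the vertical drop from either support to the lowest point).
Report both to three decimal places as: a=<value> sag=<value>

seed: a₀ = √(S³/(24(L−S))) = √(117.314³/(24·2.894)) = 152.464902
iter 1: u=0.384725  f(a)=+2.149e-02  f'(a)=-3.853e-02  a ← 152.464902 − (+2.149e-02/-3.853e-02) = 153.022764
iter 2: u=0.383322  f(a)=+1.185e-04  f'(a)=-3.810e-02  a ← 153.022764 − (+1.185e-04/-3.810e-02) = 153.025875
iter 3: u=0.383314  f(a)=+3.650e-09  f'(a)=-3.810e-02  a ← 153.025875 − (+3.650e-09/-3.810e-02) = 153.025875
iter 4: u=0.383314  f(a)=+0.000e+00  f'(a)=-3.810e-02  a ← 153.025875 − (+0.000e+00/-3.810e-02) = 153.025875
converged: |Δa| < 1e-12 after 4 iterations
sag = a·(cosh(S/(2a)) − 1) = 153.025875·(cosh(0.383314) − 1) = 11.380357
T_max/T_min = cosh(S/(2a)) = 1.074369

a=153.026 sag=11.380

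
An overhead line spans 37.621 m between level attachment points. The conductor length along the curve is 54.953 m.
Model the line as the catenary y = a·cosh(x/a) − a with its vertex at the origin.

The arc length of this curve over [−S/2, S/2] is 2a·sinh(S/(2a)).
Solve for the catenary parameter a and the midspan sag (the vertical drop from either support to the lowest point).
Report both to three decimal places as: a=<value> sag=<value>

a=12.025 sag=17.967

seed: a₀ = √(S³/(24(L−S))) = √(37.621³/(24·17.332)) = 11.313984
iter 1: u=1.662589  f(a)=+2.559e+00  f'(a)=-3.999e+00  a ← 11.313984 − (+2.559e+00/-3.999e+00) = 11.954014
iter 2: u=1.573572  f(a)=+2.332e-01  f'(a)=-3.300e+00  a ← 11.954014 − (+2.332e-01/-3.300e+00) = 12.024684
iter 3: u=1.564324  f(a)=+2.366e-03  f'(a)=-3.234e+00  a ← 12.024684 − (+2.366e-03/-3.234e+00) = 12.025415
iter 4: u=1.564229  f(a)=+2.489e-07  f'(a)=-3.233e+00  a ← 12.025415 − (+2.489e-07/-3.233e+00) = 12.025415
iter 5: u=1.564229  f(a)=+7.105e-15  f'(a)=-3.233e+00  a ← 12.025415 − (+7.105e-15/-3.233e+00) = 12.025415
converged: |Δa| < 1e-12 after 5 iterations
sag = a·(cosh(S/(2a)) − 1) = 12.025415·(cosh(1.564229) − 1) = 17.967395
T_max/T_min = cosh(S/(2a)) = 2.494118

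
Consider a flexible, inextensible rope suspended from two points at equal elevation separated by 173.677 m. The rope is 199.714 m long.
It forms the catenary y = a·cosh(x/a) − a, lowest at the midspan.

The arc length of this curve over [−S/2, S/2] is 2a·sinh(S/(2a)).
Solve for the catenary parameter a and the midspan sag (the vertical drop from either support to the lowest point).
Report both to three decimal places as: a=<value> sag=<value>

seed: a₀ = √(S³/(24(L−S))) = √(173.677³/(24·26.037)) = 91.561389
iter 1: u=0.948418  f(a)=+1.196e+00  f'(a)=-6.216e-01  a ← 91.561389 − (+1.196e+00/-6.216e-01) = 93.486227
iter 2: u=0.928891  f(a)=+3.877e-02  f'(a)=-5.819e-01  a ← 93.486227 − (+3.877e-02/-5.819e-01) = 93.552853
iter 3: u=0.928229  f(a)=+4.373e-05  f'(a)=-5.806e-01  a ← 93.552853 − (+4.373e-05/-5.806e-01) = 93.552929
iter 4: u=0.928229  f(a)=+5.576e-11  f'(a)=-5.806e-01  a ← 93.552929 − (+5.576e-11/-5.806e-01) = 93.552929
iter 5: u=0.928229  f(a)=+2.842e-14  f'(a)=-5.806e-01  a ← 93.552929 − (+2.842e-14/-5.806e-01) = 93.552929
converged: |Δa| < 1e-12 after 5 iterations
sag = a·(cosh(S/(2a)) − 1) = 93.552929·(cosh(0.928229) − 1) = 43.281171
T_max/T_min = cosh(S/(2a)) = 1.462638

a=93.553 sag=43.281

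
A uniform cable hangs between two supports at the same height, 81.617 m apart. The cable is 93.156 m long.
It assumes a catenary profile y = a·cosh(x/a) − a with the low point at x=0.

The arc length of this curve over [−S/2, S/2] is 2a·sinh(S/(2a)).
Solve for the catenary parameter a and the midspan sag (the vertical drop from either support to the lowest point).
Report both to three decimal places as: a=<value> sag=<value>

seed: a₀ = √(S³/(24(L−S))) = √(81.617³/(24·11.539)) = 44.307907
iter 1: u=0.921021  f(a)=+4.994e-01  f'(a)=-5.664e-01  a ← 44.307907 − (+4.994e-01/-5.664e-01) = 45.189649
iter 2: u=0.903050  f(a)=+1.530e-02  f'(a)=-5.322e-01  a ← 45.189649 − (+1.530e-02/-5.322e-01) = 45.218394
iter 3: u=0.902476  f(a)=+1.536e-05  f'(a)=-5.311e-01  a ← 45.218394 − (+1.536e-05/-5.311e-01) = 45.218423
iter 4: u=0.902475  f(a)=+1.550e-11  f'(a)=-5.311e-01  a ← 45.218423 − (+1.550e-11/-5.311e-01) = 45.218423
converged: |Δa| < 1e-12 after 4 iterations
sag = a·(cosh(S/(2a)) − 1) = 45.218423·(cosh(0.902475) − 1) = 19.698569
T_max/T_min = cosh(S/(2a)) = 1.435631

a=45.218 sag=19.699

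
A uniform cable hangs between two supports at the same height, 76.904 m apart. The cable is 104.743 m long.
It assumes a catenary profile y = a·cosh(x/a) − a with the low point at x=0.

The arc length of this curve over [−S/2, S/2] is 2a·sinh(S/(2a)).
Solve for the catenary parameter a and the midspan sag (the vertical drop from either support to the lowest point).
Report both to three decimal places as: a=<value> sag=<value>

a=27.404 sag=31.704

seed: a₀ = √(S³/(24(L−S))) = √(76.904³/(24·27.839)) = 26.091014
iter 1: u=1.473764  f(a)=+3.184e+00  f'(a)=-2.635e+00  a ← 26.091014 − (+3.184e+00/-2.635e+00) = 27.299566
iter 2: u=1.408521  f(a)=+2.346e-01  f'(a)=-2.260e+00  a ← 27.299566 − (+2.346e-01/-2.260e+00) = 27.403396
iter 3: u=1.403184  f(a)=+1.498e-03  f'(a)=-2.231e+00  a ← 27.403396 − (+1.498e-03/-2.231e+00) = 27.404068
iter 4: u=1.403149  f(a)=+6.188e-08  f'(a)=-2.231e+00  a ← 27.404068 − (+6.188e-08/-2.231e+00) = 27.404068
iter 5: u=1.403149  f(a)=-1.421e-14  f'(a)=-2.231e+00  a ← 27.404068 − (-1.421e-14/-2.231e+00) = 27.404068
converged: |Δa| < 1e-12 after 5 iterations
sag = a·(cosh(S/(2a)) − 1) = 27.404068·(cosh(1.403149) − 1) = 31.703943
T_max/T_min = cosh(S/(2a)) = 2.156906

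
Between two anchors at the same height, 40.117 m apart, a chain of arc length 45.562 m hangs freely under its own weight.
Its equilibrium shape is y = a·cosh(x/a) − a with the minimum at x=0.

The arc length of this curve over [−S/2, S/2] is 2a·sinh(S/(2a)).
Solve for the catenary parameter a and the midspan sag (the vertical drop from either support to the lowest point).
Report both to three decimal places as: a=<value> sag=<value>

seed: a₀ = √(S³/(24(L−S))) = √(40.117³/(24·5.445)) = 22.227372
iter 1: u=0.902423  f(a)=+2.261e-01  f'(a)=-5.310e-01  a ← 22.227372 − (+2.261e-01/-5.310e-01) = 22.653085
iter 2: u=0.885464  f(a)=+6.658e-03  f'(a)=-5.001e-01  a ← 22.653085 − (+6.658e-03/-5.001e-01) = 22.666397
iter 3: u=0.884944  f(a)=+6.164e-06  f'(a)=-4.992e-01  a ← 22.666397 − (+6.164e-06/-4.992e-01) = 22.666409
iter 4: u=0.884944  f(a)=+5.308e-12  f'(a)=-4.992e-01  a ← 22.666409 − (+5.308e-12/-4.992e-01) = 22.666409
converged: |Δa| < 1e-12 after 4 iterations
sag = a·(cosh(S/(2a)) − 1) = 22.666409·(cosh(0.884944) − 1) = 9.469864
T_max/T_min = cosh(S/(2a)) = 1.417793

a=22.666 sag=9.470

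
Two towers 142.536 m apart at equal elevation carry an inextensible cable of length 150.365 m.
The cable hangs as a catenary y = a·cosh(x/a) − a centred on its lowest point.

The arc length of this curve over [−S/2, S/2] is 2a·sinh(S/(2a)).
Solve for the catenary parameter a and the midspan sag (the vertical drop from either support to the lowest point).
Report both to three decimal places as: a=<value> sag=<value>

seed: a₀ = √(S³/(24(L−S))) = √(142.536³/(24·7.829)) = 124.144671
iter 1: u=0.574072  f(a)=+1.300e-01  f'(a)=-1.303e-01  a ← 124.144671 − (+1.300e-01/-1.303e-01) = 125.142292
iter 2: u=0.569496  f(a)=+1.584e-03  f'(a)=-1.272e-01  a ← 125.142292 − (+1.584e-03/-1.272e-01) = 125.154746
iter 3: u=0.569439  f(a)=+2.415e-07  f'(a)=-1.271e-01  a ← 125.154746 − (+2.415e-07/-1.271e-01) = 125.154748
iter 4: u=0.569439  f(a)=+2.842e-14  f'(a)=-1.271e-01  a ← 125.154748 − (+2.842e-14/-1.271e-01) = 125.154748
converged: |Δa| < 1e-12 after 4 iterations
sag = a·(cosh(S/(2a)) − 1) = 125.154748·(cosh(0.569439) − 1) = 20.845660
T_max/T_min = cosh(S/(2a)) = 1.166559

a=125.155 sag=20.846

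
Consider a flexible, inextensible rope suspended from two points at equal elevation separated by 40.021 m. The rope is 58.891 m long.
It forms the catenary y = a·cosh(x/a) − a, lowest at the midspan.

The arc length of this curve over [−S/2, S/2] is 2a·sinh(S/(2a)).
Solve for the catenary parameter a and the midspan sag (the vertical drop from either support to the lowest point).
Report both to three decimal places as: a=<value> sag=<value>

seed: a₀ = √(S³/(24(L−S))) = √(40.021³/(24·18.870)) = 11.897079
iter 1: u=1.681968  f(a)=+2.856e+00  f'(a)=-4.165e+00  a ← 11.897079 − (+2.856e+00/-4.165e+00) = 12.582810
iter 2: u=1.590305  f(a)=+2.656e-01  f'(a)=-3.424e+00  a ← 12.582810 − (+2.656e-01/-3.424e+00) = 12.660376
iter 3: u=1.580561  f(a)=+2.815e-03  f'(a)=-3.351e+00  a ← 12.660376 − (+2.815e-03/-3.351e+00) = 12.661216
iter 4: u=1.580456  f(a)=+3.238e-07  f'(a)=-3.351e+00  a ← 12.661216 − (+3.238e-07/-3.351e+00) = 12.661216
iter 5: u=1.580456  f(a)=+0.000e+00  f'(a)=-3.351e+00  a ← 12.661216 − (+0.000e+00/-3.351e+00) = 12.661216
converged: |Δa| < 1e-12 after 5 iterations
sag = a·(cosh(S/(2a)) − 1) = 12.661216·(cosh(1.580456) − 1) = 19.390989
T_max/T_min = cosh(S/(2a)) = 2.531527

a=12.661 sag=19.391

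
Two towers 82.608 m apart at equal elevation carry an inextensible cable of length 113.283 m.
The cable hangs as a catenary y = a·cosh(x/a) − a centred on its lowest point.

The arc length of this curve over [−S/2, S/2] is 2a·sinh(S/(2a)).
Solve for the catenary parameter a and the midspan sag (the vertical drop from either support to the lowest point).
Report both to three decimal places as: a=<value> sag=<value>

seed: a₀ = √(S³/(24(L−S))) = √(82.608³/(24·30.675)) = 27.671663
iter 1: u=1.492646  f(a)=+3.604e+00  f'(a)=-2.752e+00  a ← 27.671663 − (+3.604e+00/-2.752e+00) = 28.981322
iter 2: u=1.425194  f(a)=+2.717e-01  f'(a)=-2.351e+00  a ← 28.981322 − (+2.717e-01/-2.351e+00) = 29.096856
iter 3: u=1.419535  f(a)=+1.822e-03  f'(a)=-2.320e+00  a ← 29.096856 − (+1.822e-03/-2.320e+00) = 29.097641
iter 4: u=1.419496  f(a)=+8.312e-08  f'(a)=-2.320e+00  a ← 29.097641 − (+8.312e-08/-2.320e+00) = 29.097641
iter 5: u=1.419496  f(a)=+1.421e-14  f'(a)=-2.320e+00  a ← 29.097641 − (+1.421e-14/-2.320e+00) = 29.097641
converged: |Δa| < 1e-12 after 5 iterations
sag = a·(cosh(S/(2a)) − 1) = 29.097641·(cosh(1.419496) − 1) = 34.580709
T_max/T_min = cosh(S/(2a)) = 2.188437

a=29.098 sag=34.581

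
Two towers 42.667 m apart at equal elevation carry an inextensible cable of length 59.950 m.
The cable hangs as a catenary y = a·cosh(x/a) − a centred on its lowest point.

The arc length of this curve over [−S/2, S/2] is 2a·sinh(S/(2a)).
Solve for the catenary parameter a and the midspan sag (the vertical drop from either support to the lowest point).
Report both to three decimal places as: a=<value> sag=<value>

seed: a₀ = √(S³/(24(L−S))) = √(42.667³/(24·17.283)) = 13.684312
iter 1: u=1.558975  f(a)=+2.226e+00  f'(a)=-3.196e+00  a ← 13.684312 − (+2.226e+00/-3.196e+00) = 14.380878
iter 2: u=1.483463  f(a)=+1.813e-01  f'(a)=-2.695e+00  a ← 14.380878 − (+1.813e-01/-2.695e+00) = 14.448144
iter 3: u=1.476556  f(a)=+1.437e-03  f'(a)=-2.652e+00  a ← 14.448144 − (+1.437e-03/-2.652e+00) = 14.448686
iter 4: u=1.476501  f(a)=+9.194e-08  f'(a)=-2.652e+00  a ← 14.448686 − (+9.194e-08/-2.652e+00) = 14.448686
iter 5: u=1.476501  f(a)=+0.000e+00  f'(a)=-2.652e+00  a ← 14.448686 − (+0.000e+00/-2.652e+00) = 14.448686
converged: |Δa| < 1e-12 after 5 iterations
sag = a·(cosh(S/(2a)) − 1) = 14.448686·(cosh(1.476501) − 1) = 18.826908
T_max/T_min = cosh(S/(2a)) = 2.303019

a=14.449 sag=18.827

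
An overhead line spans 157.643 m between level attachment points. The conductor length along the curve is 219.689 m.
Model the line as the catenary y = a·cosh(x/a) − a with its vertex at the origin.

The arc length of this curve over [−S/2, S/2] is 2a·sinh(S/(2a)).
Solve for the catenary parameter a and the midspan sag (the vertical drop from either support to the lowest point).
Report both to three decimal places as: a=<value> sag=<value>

a=54.082 sag=68.355

seed: a₀ = √(S³/(24(L−S))) = √(157.643³/(24·62.046)) = 51.291987
iter 1: u=1.536722  f(a)=+7.752e+00  f'(a)=-3.041e+00  a ← 51.291987 − (+7.752e+00/-3.041e+00) = 53.841097
iter 2: u=1.463965  f(a)=+6.154e-01  f'(a)=-2.576e+00  a ← 53.841097 − (+6.154e-01/-2.576e+00) = 54.080003
iter 3: u=1.457498  f(a)=+4.617e-03  f'(a)=-2.537e+00  a ← 54.080003 − (+4.617e-03/-2.537e+00) = 54.081823
iter 4: u=1.457449  f(a)=+2.641e-07  f'(a)=-2.537e+00  a ← 54.081823 − (+2.641e-07/-2.537e+00) = 54.081823
iter 5: u=1.457449  f(a)=+2.842e-14  f'(a)=-2.537e+00  a ← 54.081823 − (+2.842e-14/-2.537e+00) = 54.081823
converged: |Δa| < 1e-12 after 5 iterations
sag = a·(cosh(S/(2a)) − 1) = 54.081823·(cosh(1.457449) − 1) = 68.354519
T_max/T_min = cosh(S/(2a)) = 2.263909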